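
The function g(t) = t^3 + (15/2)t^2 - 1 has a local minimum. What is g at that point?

g'(t) = 3t^2 + 15t. Setting g'(t) = 0 gives t ∈ {-5, 0}.
Second-derivative test with g''(t) = 6t + 15: g''(-5) = -15 < 0 ⇒ local maximum; g''(0) = 15 > 0 ⇒ local minimum.
So the local minimum value is g(0) = -1.

-1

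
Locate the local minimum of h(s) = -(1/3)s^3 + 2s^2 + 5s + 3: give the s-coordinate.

Critical points: h'(s) = -s^2 + 4s + 5 vanishes at s = -1, 5.
Second-derivative test with h''(s) = -2s + 4: h''(-1) = 6 > 0 ⇒ local minimum; h''(5) = -6 < 0 ⇒ local maximum.
Thus h has its local minimum at s = -1, with value 1/3.

-1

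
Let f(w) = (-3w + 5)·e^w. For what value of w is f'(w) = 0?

2/3

Differentiating with the product rule gives f'(w) = (-3w + 2)·e^w. Since e^w > 0, the only critical point is w = 2/3.
f''(2/3) has the same sign as -3 < 0, so this is a local maximum.
f(2/3) = (3)·e^(2/3) ≈ 5.8432.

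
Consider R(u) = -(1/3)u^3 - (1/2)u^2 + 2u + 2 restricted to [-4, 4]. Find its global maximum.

22/3

R'(u) = -u^2 - u + 2, which vanishes at u = -2 and u = 1.
Compare values at every candidate in [-4, 4]: R(-4) = 22/3, R(-2) = -4/3, R(1) = 19/6, R(4) = -58/3.
Hence the absolute maximum is 22/3 at u = -4.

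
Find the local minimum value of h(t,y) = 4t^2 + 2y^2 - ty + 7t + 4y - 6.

∂h/∂t = 8t - y + 7 = 0 and ∂h/∂y = -t + 4y + 4 = 0, so (t, y) = (-32/31, -39/31).
The Hessian has h_{tt} = 8, h_{yy} = 4, h_{ty} = -1, giving D = 31 > 0 with h_{tt} > 0, so the point is a local minimum.
h(-32/31, -39/31) = -376/31.

-376/31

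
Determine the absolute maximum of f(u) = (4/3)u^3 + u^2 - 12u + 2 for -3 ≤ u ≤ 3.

f'(u) = 4u^2 + 2u - 12, which vanishes at u = -2 and u = 3/2.
Candidates: f(-3) = 11,  f(-2) = 58/3,  f(3/2) = -37/4,  f(3) = 11.
Hence the absolute maximum is 58/3 at u = -2.

58/3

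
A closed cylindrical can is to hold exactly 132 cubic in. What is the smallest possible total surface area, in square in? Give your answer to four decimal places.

With radius r and height h, πr²h = 132 so h = 132/(πr²), and S(r) = 2πr² + 2πrh = 2πr² + 2·132/r.
S'(r) = 4πr − 2·132/r² = 0 ⇒ r³ = 132/(2π), so r ≈ 2.7593 and h = 2r ≈ 5.5186.
S''(r) = 4π + 4·132/r³ > 0, so this is the minimum; S ≈ 143.5150.

143.5150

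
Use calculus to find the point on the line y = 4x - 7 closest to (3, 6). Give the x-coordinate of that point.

55/17

Minimize D(x)^2 = (x - 3)^2 + (4x - 13)^2.
d/dx[D^2] = 2(x - 3) + 2·4·(4x - 13) = 0 ⇒ x = 55/17.
Then y = 101/17 and the distance is √(1/17) ≈ 0.2425.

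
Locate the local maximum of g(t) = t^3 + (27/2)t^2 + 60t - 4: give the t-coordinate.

Critical points: g'(t) = 3t^2 + 27t + 60 vanishes at t = -5, -4.
Second-derivative test with g''(t) = 6t + 27: g''(-5) = -3 < 0 ⇒ local maximum; g''(-4) = 3 > 0 ⇒ local minimum.
The local maximum is g(-5) = -183/2.

-5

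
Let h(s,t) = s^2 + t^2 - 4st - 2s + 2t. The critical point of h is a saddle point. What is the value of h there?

∂h/∂s = 2s - 4t - 2 = 0 and ∂h/∂t = -4s + 2t + 2 = 0, so (s, t) = (1/3, -1/3).
The Hessian has h_{ss} = 2, h_{tt} = 2, h_{st} = -4, giving D = -12 < 0, so the point is a saddle point.
h(1/3, -1/3) = -2/3.

-2/3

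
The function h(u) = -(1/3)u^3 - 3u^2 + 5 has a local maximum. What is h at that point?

h'(u) = -u^2 - 6u = 0 at u = -6, 0.
Second-derivative test with h''(u) = -2u - 6: h''(-6) = 6 > 0 ⇒ local minimum; h''(0) = -6 < 0 ⇒ local maximum.
The local maximum is h(0) = 5.

5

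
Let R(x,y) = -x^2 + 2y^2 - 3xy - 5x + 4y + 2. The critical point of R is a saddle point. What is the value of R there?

∂R/∂x = -2x - 3y - 5 = 0 and ∂R/∂y = -3x + 4y + 4 = 0, so (x, y) = (-8/17, -23/17).
The Hessian has R_{xx} = -2, R_{yy} = 4, R_{xy} = -3, giving D = -17 < 0, so the point is a saddle point.
R(-8/17, -23/17) = 8/17.

8/17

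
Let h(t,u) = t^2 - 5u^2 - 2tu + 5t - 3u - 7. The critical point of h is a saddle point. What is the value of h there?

-157/12

∂h/∂t = 2t - 2u + 5 = 0 and ∂h/∂u = -2t - 10u - 3 = 0, so (t, u) = (-7/3, 1/6).
The Hessian has h_{tt} = 2, h_{uu} = -10, h_{tu} = -2, giving D = -24 < 0, so the point is a saddle point.
h(-7/3, 1/6) = -157/12.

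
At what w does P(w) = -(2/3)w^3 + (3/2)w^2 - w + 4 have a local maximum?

1

P'(w) = -2w^2 + 3w - 1. Setting P'(w) = 0 gives w ∈ {1/2, 1}.
P''(w) = -4w + 3. P''(1/2) = 1 > 0 ⇒ local minimum; P''(1) = -1 < 0 ⇒ local maximum.
Thus P has its local maximum at w = 1, with value 23/6.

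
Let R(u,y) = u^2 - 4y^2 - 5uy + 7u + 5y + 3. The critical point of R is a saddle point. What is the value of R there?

127/41

∂R/∂u = 2u - 5y + 7 = 0 and ∂R/∂y = -5u - 8y + 5 = 0, so (u, y) = (-31/41, 45/41).
The Hessian has R_{uu} = 2, R_{yy} = -8, R_{uy} = -5, giving D = -41 < 0, so the point is a saddle point.
R(-31/41, 45/41) = 127/41.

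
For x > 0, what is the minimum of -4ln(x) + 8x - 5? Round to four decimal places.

1.7726

h'(x) = -4/x + 8 = 0 gives x = 1/2.
h''(x) = 4/x², which is positive for x > 0, so this is a local minimum.
h(1/2) = -4·ln(1/2) + 4 - 5 ≈ 1.7726.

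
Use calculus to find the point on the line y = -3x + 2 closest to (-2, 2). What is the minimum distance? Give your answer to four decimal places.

1.8974

Minimize D(x)^2 = (x + 2)^2 + (-3x)^2.
d/dx[D^2] = 2(x + 2) + 2·(-3)·(-3x) = 0 ⇒ x = -1/5.
Then y = 13/5 and the distance is √(18/5) ≈ 1.8974.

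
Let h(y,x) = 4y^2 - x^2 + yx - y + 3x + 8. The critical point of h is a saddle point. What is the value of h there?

∂h/∂y = 8y + x - 1 = 0 and ∂h/∂x = y - 2x + 3 = 0, so (y, x) = (-1/17, 25/17).
The Hessian has h_{yy} = 8, h_{xx} = -2, h_{yx} = 1, giving D = -17 < 0, so the point is a saddle point.
h(-1/17, 25/17) = 174/17.

174/17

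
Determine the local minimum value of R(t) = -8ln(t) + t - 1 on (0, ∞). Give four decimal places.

-9.6355

R'(t) = -8/t + 1 = 0 gives t = 8.
R''(t) = 8/t², which is positive for t > 0, so this is a local minimum.
R(8) = -8·ln(8) + 8 - 1 ≈ -9.6355.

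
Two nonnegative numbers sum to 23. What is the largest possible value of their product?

529/4

With x + y = 23, the product is P(x) = x(23 − x).
P'(x) = 23 − 2x = 0 gives x = 23/2; P'' = −2 < 0, so this is the maximum.
P = 23/2·23/2 = 529/4.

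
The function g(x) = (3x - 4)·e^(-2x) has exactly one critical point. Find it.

By the product rule, g'(x) = (-6x + 11)·e^(-2x). Since e^(-2x) > 0, the only critical point is x = 11/6.
g''(11/6) has the same sign as -6 < 0, so this is a local maximum.
g(11/6) = (3/2)·e^(-11/3) ≈ 0.0383.

11/6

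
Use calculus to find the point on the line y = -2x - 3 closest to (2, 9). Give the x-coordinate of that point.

-22/5

Minimize D(x)^2 = (x - 2)^2 + (-2x - 12)^2.
d/dx[D^2] = 2(x - 2) + 2·(-2)·(-2x - 12) = 0 ⇒ x = -22/5.
Then y = 29/5 and the distance is √(256/5) ≈ 7.1554.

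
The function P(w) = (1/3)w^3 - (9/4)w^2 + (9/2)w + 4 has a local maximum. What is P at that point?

P'(w) = w^2 - (9/2)w + 9/2 = 0 at w = 3/2, 3.
Since P''(w) = 2w - 9/2, we get P''(3/2) = -3/2 < 0 ⇒ local maximum; P''(3) = 3/2 > 0 ⇒ local minimum.
The local maximum is P(3/2) = 109/16.

109/16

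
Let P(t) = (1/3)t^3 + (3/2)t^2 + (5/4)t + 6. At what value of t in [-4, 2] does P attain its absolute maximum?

P'(t) = t^2 + 3t + 5/4, which vanishes at t = -5/2 and t = -1/2.
Candidates: P(-4) = 11/3, P(-5/2) = 169/24, P(-1/2) = 137/24, P(2) = 103/6.
So the maximum is P(2) = 103/6.

2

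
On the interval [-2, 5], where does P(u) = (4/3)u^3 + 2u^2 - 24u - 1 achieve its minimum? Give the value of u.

2

Differentiating, P'(u) = 4u^2 + 4u - 24; whose only zero in [-2, 5] is u = 2.
Evaluating at the critical points and endpoints: P(-2) = 133/3,  P(2) = -91/3,  P(5) = 287/3.
So the minimum is P(2) = -91/3.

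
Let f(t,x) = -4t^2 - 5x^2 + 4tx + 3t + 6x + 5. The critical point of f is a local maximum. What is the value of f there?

∂f/∂t = -8t + 4x + 3 = 0 and ∂f/∂x = 4t - 10x + 6 = 0, so (t, x) = (27/32, 15/16).
The Hessian has f_{tt} = -8, f_{xx} = -10, f_{tx} = 4, giving D = 64 > 0 with f_{tt} < 0, so the point is a local maximum.
f(27/32, 15/16) = 581/64.

581/64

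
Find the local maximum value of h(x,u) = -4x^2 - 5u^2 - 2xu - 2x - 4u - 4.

∂h/∂x = -8x - 2u - 2 = 0 and ∂h/∂u = -2x - 10u - 4 = 0, so (x, u) = (-3/19, -7/19).
The Hessian has h_{xx} = -8, h_{uu} = -10, h_{xu} = -2, giving D = 76 > 0 with h_{xx} < 0, so the point is a local maximum.
h(-3/19, -7/19) = -59/19.

-59/19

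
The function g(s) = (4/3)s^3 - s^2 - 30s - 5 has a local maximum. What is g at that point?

515/12

g'(s) = 4s^2 - 2s - 30 = 0 at s = -5/2, 3.
g''(s) = 8s - 2. g''(-5/2) = -22 < 0 ⇒ local maximum; g''(3) = 22 > 0 ⇒ local minimum.
Thus g has its local maximum at s = -5/2, with value 515/12.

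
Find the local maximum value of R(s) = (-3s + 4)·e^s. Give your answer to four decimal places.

R'(s) = (-3)·e^s + (-3s + 4)·1·e^s = (-3s + 1)·e^s. Since e^s > 0, the only critical point is s = 1/3.
R''(1/3) has the same sign as -3 < 0, so this is a local maximum.
R(1/3) = (3)·e^(1/3) ≈ 4.1868.

4.1868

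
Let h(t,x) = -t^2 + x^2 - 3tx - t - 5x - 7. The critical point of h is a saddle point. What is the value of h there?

∂h/∂t = -2t - 3x - 1 = 0 and ∂h/∂x = -3t + 2x - 5 = 0, so (t, x) = (-17/13, 7/13).
The Hessian has h_{tt} = -2, h_{xx} = 2, h_{tx} = -3, giving D = -13 < 0, so the point is a saddle point.
h(-17/13, 7/13) = -100/13.

-100/13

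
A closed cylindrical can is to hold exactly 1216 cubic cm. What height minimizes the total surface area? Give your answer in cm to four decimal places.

11.5686

With radius r and height h, πr²h = 1216 so h = 1216/(πr²), and S(r) = 2πr² + 2πrh = 2πr² + 2·1216/r.
S'(r) = 4πr − 2·1216/r² = 0 ⇒ r³ = 1216/(2π), so r ≈ 5.7843 and h = 2r ≈ 11.5686.
S''(r) = 4π + 4·1216/r³ > 0, so this is the minimum; S ≈ 630.6721.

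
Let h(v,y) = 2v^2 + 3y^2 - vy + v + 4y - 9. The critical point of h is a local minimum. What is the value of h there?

∂h/∂v = 4v - y + 1 = 0 and ∂h/∂y = -v + 6y + 4 = 0, so (v, y) = (-10/23, -17/23).
The Hessian has h_{vv} = 4, h_{yy} = 6, h_{vy} = -1, giving D = 23 > 0 with h_{vv} > 0, so the point is a local minimum.
h(-10/23, -17/23) = -246/23.

-246/23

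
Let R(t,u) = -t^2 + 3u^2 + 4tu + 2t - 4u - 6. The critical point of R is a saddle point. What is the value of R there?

∂R/∂t = -2t + 4u + 2 = 0 and ∂R/∂u = 4t + 6u - 4 = 0, so (t, u) = (1, 0).
The Hessian has R_{tt} = -2, R_{uu} = 6, R_{tu} = 4, giving D = -28 < 0, so the point is a saddle point.
R(1, 0) = -5.

-5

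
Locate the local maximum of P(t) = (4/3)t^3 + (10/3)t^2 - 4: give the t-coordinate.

Critical points: P'(t) = 4t^2 + (20/3)t vanishes at t = -5/3, 0.
Second-derivative test with P''(t) = 8t + 20/3: P''(-5/3) = -20/3 < 0 ⇒ local maximum; P''(0) = 20/3 > 0 ⇒ local minimum.
The local maximum is P(-5/3) = -74/81.

-5/3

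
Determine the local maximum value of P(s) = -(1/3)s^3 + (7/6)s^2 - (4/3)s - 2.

Critical points: P'(s) = -s^2 + (7/3)s - 4/3 vanishes at s = 1, 4/3.
Since P''(s) = -2s + 7/3, we get P''(1) = 1/3 > 0 ⇒ local minimum; P''(4/3) = -1/3 < 0 ⇒ local maximum.
The local maximum is P(4/3) = -202/81.

-202/81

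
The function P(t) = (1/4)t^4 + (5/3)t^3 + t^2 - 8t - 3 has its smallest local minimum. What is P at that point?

-97/12

P'(t) = t^3 + 5t^2 + 2t - 8 = 0 at t = -4, -2, 1.
P''(t) = 3t^2 + 10t + 2. P''(-4) = 10 > 0 ⇒ local minimum; P''(-2) = -6 < 0 ⇒ local maximum; P''(1) = 15 > 0 ⇒ local minimum.
The smallest local minimum is P(1) = -97/12.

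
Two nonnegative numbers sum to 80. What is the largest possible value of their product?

With x + y = 80, the product is P(x) = x(80 − x).
P'(x) = 80 − 2x = 0 gives x = 40; P'' = −2 < 0, so this is the maximum.
P = 40·40 = 1600.

1600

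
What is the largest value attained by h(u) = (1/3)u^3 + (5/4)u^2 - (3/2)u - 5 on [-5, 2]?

Differentiating, h'(u) = u^2 + (5/2)u - 3/2; which vanishes at u = -3 and u = 1/2.
Evaluating at the critical points and endpoints: h(-5) = -95/12, h(-3) = 7/4, h(1/2) = -259/48, h(2) = -1/3.
The maximum over the interval is 7/4, attained at u = -3.

7/4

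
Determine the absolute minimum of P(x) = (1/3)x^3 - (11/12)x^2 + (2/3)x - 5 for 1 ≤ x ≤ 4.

-401/81

Differentiating, P'(x) = x^2 - (11/6)x + 2/3; whose only zero in [1, 4] is x = 4/3.
Evaluating at the critical points and endpoints: P(1) = -59/12; P(4/3) = -401/81; P(4) = 13/3.
The minimum over the interval is -401/81, attained at x = 4/3.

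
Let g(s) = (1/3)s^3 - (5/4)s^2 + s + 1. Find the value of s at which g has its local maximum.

1/2

g'(s) = s^2 - (5/2)s + 1 = 0 at s = 1/2, 2.
Second-derivative test with g''(s) = 2s - 5/2: g''(1/2) = -3/2 < 0 ⇒ local maximum; g''(2) = 3/2 > 0 ⇒ local minimum.
The local maximum is g(1/2) = 59/48.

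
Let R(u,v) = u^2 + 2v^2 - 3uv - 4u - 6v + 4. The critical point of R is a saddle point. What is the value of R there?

∂R/∂u = 2u - 3v - 4 = 0 and ∂R/∂v = -3u + 4v - 6 = 0, so (u, v) = (-34, -24).
The Hessian has R_{uu} = 2, R_{vv} = 4, R_{uv} = -3, giving D = -1 < 0, so the point is a saddle point.
R(-34, -24) = 144.

144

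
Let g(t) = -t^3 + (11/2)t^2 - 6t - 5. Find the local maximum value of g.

Critical points: g'(t) = -3t^2 + 11t - 6 vanishes at t = 2/3, 3.
Second-derivative test with g''(t) = -6t + 11: g''(2/3) = 7 > 0 ⇒ local minimum; g''(3) = -7 < 0 ⇒ local maximum.
Thus g has its local maximum at t = 3, with value -1/2.

-1/2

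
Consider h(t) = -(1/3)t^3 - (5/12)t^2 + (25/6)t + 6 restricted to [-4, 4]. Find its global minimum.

-16/3

h'(t) = -t^2 - (5/6)t + 25/6, which vanishes at t = -5/2 and t = 5/3.
Evaluating at the critical points and endpoints: h(-4) = 4; h(-5/2) = -29/16; h(5/3) = 3319/324; h(4) = -16/3.
So the minimum is h(4) = -16/3.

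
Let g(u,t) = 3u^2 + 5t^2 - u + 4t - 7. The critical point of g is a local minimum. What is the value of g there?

∂g/∂u = 6u - 1 = 0 and ∂g/∂t = 10t + 4 = 0, so (u, t) = (1/6, -2/5).
The Hessian has g_{uu} = 6, g_{tt} = 10, g_{ut} = 0, giving D = 60 > 0 with g_{uu} > 0, so the point is a local minimum.
g(1/6, -2/5) = -473/60.

-473/60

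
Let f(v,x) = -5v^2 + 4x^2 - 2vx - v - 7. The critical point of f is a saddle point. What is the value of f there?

∂f/∂v = -10v - 2x - 1 = 0 and ∂f/∂x = -2v + 8x = 0, so (v, x) = (-2/21, -1/42).
The Hessian has f_{vv} = -10, f_{xx} = 8, f_{vx} = -2, giving D = -84 < 0, so the point is a saddle point.
f(-2/21, -1/42) = -146/21.

-146/21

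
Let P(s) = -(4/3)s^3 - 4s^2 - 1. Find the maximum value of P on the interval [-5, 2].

197/3

Differentiating, P'(s) = -4s^2 - 8s; which vanishes at s = -2 and s = 0.
Candidates: P(-5) = 197/3, P(-2) = -19/3, P(0) = -1, P(2) = -83/3.
The maximum over the interval is 197/3, attained at s = -5.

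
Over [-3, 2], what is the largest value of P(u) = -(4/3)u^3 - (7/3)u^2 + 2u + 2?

P'(u) = -4u^2 - (14/3)u + 2, which vanishes at u = -3/2 and u = 1/3.
Evaluating at the critical points and endpoints: P(-3) = 11; P(-3/2) = -7/4; P(1/3) = 191/81; P(2) = -14.
So the maximum is P(-3) = 11.

11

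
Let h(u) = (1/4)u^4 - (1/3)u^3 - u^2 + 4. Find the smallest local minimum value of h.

4/3

h'(u) = u^3 - u^2 - 2u. Setting h'(u) = 0 gives u ∈ {-1, 0, 2}.
h''(u) = 3u^2 - 2u - 2. h''(-1) = 3 > 0 ⇒ local minimum; h''(0) = -2 < 0 ⇒ local maximum; h''(2) = 6 > 0 ⇒ local minimum.
So the smallest local minimum value is h(2) = 4/3.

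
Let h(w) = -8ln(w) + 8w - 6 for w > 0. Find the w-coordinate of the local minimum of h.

1

h'(w) = -8/w + 8 = 0 gives w = 1.
h''(w) = 8/w², which is positive for w > 0, so this is a local minimum.
h(1) = -8·ln(1) + 8 - 6 ≈ 2.0000.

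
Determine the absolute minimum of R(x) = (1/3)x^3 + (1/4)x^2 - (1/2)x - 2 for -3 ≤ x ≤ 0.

-29/4

The derivative is x^2 + (1/2)x - 1/2, whose only zero in [-3, 0] is x = -1.
Evaluating at the critical points and endpoints: R(-3) = -29/4, R(-1) = -19/12, R(0) = -2.
Hence the absolute minimum is -29/4 at x = -3.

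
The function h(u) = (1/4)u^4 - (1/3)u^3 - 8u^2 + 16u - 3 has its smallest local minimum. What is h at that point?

-329/3

Critical points: h'(u) = u^3 - u^2 - 16u + 16 vanishes at u = -4, 1, 4.
Since h''(u) = 3u^2 - 2u - 16, we get h''(-4) = 40 > 0 ⇒ local minimum; h''(1) = -15 < 0 ⇒ local maximum; h''(4) = 24 > 0 ⇒ local minimum.
The smallest local minimum is h(-4) = -329/3.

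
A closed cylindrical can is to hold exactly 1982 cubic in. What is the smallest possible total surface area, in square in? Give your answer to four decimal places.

873.4747

With radius r and height h, πr²h = 1982 so h = 1982/(πr²), and S(r) = 2πr² + 2πrh = 2πr² + 2·1982/r.
S'(r) = 4πr − 2·1982/r² = 0 ⇒ r³ = 1982/(2π), so r ≈ 6.8073 and h = 2r ≈ 13.6146.
S''(r) = 4π + 4·1982/r³ > 0, so this is the minimum; S ≈ 873.4747.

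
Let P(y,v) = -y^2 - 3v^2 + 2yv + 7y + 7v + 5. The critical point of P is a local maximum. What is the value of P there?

∂P/∂y = -2y + 2v + 7 = 0 and ∂P/∂v = 2y - 6v + 7 = 0, so (y, v) = (7, 7/2).
The Hessian has P_{yy} = -2, P_{vv} = -6, P_{yv} = 2, giving D = 8 > 0 with P_{yy} < 0, so the point is a local maximum.
P(7, 7/2) = 167/4.

167/4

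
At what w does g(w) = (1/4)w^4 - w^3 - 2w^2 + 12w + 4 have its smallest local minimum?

Critical points: g'(w) = w^3 - 3w^2 - 4w + 12 vanishes at w = -2, 2, 3.
Second-derivative test with g''(w) = 3w^2 - 6w - 4: g''(-2) = 20 > 0 ⇒ local minimum; g''(2) = -4 < 0 ⇒ local maximum; g''(3) = 5 > 0 ⇒ local minimum.
So the smallest local minimum value is g(-2) = -16.

-2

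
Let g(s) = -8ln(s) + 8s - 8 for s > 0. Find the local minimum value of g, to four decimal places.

0.0000

g'(s) = -8/s + 8 = 0 gives s = 1.
g''(s) = 8/s², which is positive for s > 0, so this is a local minimum.
g(1) = -8·ln(1) + 8 - 8 ≈ 0.0000.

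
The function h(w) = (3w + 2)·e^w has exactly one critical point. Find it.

h'(w) = 3·e^w + (3w + 2)·1·e^w = (3w + 5)·e^w. Since e^w > 0, the only critical point is w = -5/3.
h''(-5/3) has the same sign as 3 > 0, so this is a local minimum.
h(-5/3) = (-3)·e^(-5/3) ≈ -0.5666.

-5/3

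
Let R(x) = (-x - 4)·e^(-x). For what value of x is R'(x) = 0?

-3

By the product rule, R'(x) = (x + 3)·e^(-x). Since e^(-x) > 0, the only critical point is x = -3.
R''(-3) has the same sign as 1 > 0, so this is a local minimum.
R(-3) = (-1)·e^(3) ≈ -20.0855.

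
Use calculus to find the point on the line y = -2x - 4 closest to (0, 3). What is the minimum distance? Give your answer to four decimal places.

3.1305

Minimize D(x)^2 = (x + 0)^2 + (-2x - 7)^2.
d/dx[D^2] = 2(x + 0) + 2·(-2)·(-2x - 7) = 0 ⇒ x = -14/5.
Then y = 8/5 and the distance is √(49/5) ≈ 3.1305.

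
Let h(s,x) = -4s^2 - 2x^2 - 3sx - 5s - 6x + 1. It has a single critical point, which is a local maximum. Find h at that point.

127/23

∂h/∂s = -8s - 3x - 5 = 0 and ∂h/∂x = -3s - 4x - 6 = 0, so (s, x) = (-2/23, -33/23).
The Hessian has h_{ss} = -8, h_{xx} = -4, h_{sx} = -3, giving D = 23 > 0 with h_{ss} < 0, so the point is a local maximum.
h(-2/23, -33/23) = 127/23.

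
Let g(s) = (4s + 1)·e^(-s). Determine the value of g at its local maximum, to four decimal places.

By the product rule, g'(s) = (-4s + 3)·e^(-s). Since e^(-s) > 0, the only critical point is s = 3/4.
g''(3/4) has the same sign as -4 < 0, so this is a local maximum.
g(3/4) = (4)·e^(-3/4) ≈ 1.8895.

1.8895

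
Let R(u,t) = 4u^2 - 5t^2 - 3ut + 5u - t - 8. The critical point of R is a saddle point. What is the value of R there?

-848/89

∂R/∂u = 8u - 3t + 5 = 0 and ∂R/∂t = -3u - 10t - 1 = 0, so (u, t) = (-53/89, 7/89).
The Hessian has R_{uu} = 8, R_{tt} = -10, R_{ut} = -3, giving D = -89 < 0, so the point is a saddle point.
R(-53/89, 7/89) = -848/89.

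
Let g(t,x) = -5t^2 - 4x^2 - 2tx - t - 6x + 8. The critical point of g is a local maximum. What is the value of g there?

195/19

∂g/∂t = -10t - 2x - 1 = 0 and ∂g/∂x = -2t - 8x - 6 = 0, so (t, x) = (1/19, -29/38).
The Hessian has g_{tt} = -10, g_{xx} = -8, g_{tx} = -2, giving D = 76 > 0 with g_{tt} < 0, so the point is a local maximum.
g(1/19, -29/38) = 195/19.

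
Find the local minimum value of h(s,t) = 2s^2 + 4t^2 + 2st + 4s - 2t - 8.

∂h/∂s = 4s + 2t + 4 = 0 and ∂h/∂t = 2s + 8t - 2 = 0, so (s, t) = (-9/7, 4/7).
The Hessian has h_{ss} = 4, h_{tt} = 8, h_{st} = 2, giving D = 28 > 0 with h_{ss} > 0, so the point is a local minimum.
h(-9/7, 4/7) = -78/7.

-78/7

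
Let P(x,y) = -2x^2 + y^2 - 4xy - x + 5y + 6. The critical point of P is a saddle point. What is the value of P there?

25/8

∂P/∂x = -4x - 4y - 1 = 0 and ∂P/∂y = -4x + 2y + 5 = 0, so (x, y) = (3/4, -1).
The Hessian has P_{xx} = -4, P_{yy} = 2, P_{xy} = -4, giving D = -24 < 0, so the point is a saddle point.
P(3/4, -1) = 25/8.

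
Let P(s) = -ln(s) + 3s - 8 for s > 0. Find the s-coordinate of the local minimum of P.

1/3

P'(s) = -1/s + 3 = 0 gives s = 1/3.
P''(s) = 1/s², which is positive for s > 0, so this is a local minimum.
P(1/3) = -1·ln(1/3) + 1 - 8 ≈ -5.9014.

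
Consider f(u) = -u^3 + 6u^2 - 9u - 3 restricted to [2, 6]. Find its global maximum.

-3

Differentiating, f'(u) = -3u^2 + 12u - 9; whose only zero in [2, 6] is u = 3.
Candidates: f(2) = -5, f(3) = -3, f(6) = -57.
Hence the absolute maximum is -3 at u = 3.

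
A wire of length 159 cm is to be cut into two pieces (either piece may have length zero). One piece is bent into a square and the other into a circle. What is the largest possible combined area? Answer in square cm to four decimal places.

2011.7981

Let x be the length used for the square. Square side x/4; circle radius (159−x)/(2π).
A(x) = (x/4)² + π·((159−x)/(2π))² = x²/16 + (159−x)²/(4π) for 0 ≤ x ≤ 159. A'(x) = x/8 − (159−x)/(2π) = 0 gives x = 4·159/(π+4) ≈ 89.0558.
A'' > 0, so the interior critical point is a minimum; the maximum is at an endpoint. A(0) = 2011.7981 and A(159) = 1580.0625, so the largest area is 2011.7981.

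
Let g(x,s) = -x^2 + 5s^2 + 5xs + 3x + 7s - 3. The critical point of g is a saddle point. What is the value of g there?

∂g/∂x = -2x + 5s + 3 = 0 and ∂g/∂s = 5x + 10s + 7 = 0, so (x, s) = (-1/9, -29/45).
The Hessian has g_{xx} = -2, g_{ss} = 10, g_{xs} = 5, giving D = -45 < 0, so the point is a saddle point.
g(-1/9, -29/45) = -244/45.

-244/45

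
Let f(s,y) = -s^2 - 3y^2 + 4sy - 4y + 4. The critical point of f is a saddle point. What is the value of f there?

∂f/∂s = -2s + 4y = 0 and ∂f/∂y = 4s - 6y - 4 = 0, so (s, y) = (4, 2).
The Hessian has f_{ss} = -2, f_{yy} = -6, f_{sy} = 4, giving D = -4 < 0, so the point is a saddle point.
f(4, 2) = 0.

0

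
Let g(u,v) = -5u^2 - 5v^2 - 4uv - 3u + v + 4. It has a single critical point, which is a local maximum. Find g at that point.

∂g/∂u = -10u - 4v - 3 = 0 and ∂g/∂v = -4u - 10v + 1 = 0, so (u, v) = (-17/42, 11/42).
The Hessian has g_{uu} = -10, g_{vv} = -10, g_{uv} = -4, giving D = 84 > 0 with g_{uu} < 0, so the point is a local maximum.
g(-17/42, 11/42) = 199/42.

199/42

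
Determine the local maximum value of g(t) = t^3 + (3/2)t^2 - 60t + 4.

433/2

g'(t) = 3t^2 + 3t - 60 = 0 at t = -5, 4.
Since g''(t) = 6t + 3, we get g''(-5) = -27 < 0 ⇒ local maximum; g''(4) = 27 > 0 ⇒ local minimum.
So the local maximum value is g(-5) = 433/2.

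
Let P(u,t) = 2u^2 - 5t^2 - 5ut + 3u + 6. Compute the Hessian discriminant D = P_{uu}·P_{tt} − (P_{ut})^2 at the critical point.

-65

∂P/∂u = 4u - 5t + 3 = 0 and ∂P/∂t = -5u - 10t = 0, so (u, t) = (-6/13, 3/13).
The Hessian has P_{uu} = 4, P_{tt} = -10, P_{ut} = -5, giving D = -65 < 0, so the point is a saddle point.
D = (4)·(-10) − (-5)^2 = -65.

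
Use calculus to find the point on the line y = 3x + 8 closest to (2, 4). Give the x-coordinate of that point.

-1

Minimize D(x)^2 = (x - 2)^2 + (3x + 4)^2.
d/dx[D^2] = 2(x - 2) + 2·3·(3x + 4) = 0 ⇒ x = -1.
Then y = 5 and the distance is √(10) ≈ 3.1623.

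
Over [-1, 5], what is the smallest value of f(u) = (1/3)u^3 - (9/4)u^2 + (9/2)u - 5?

Differentiating, f'(u) = u^2 - (9/2)u + 9/2; which vanishes at u = 3/2 and u = 3.
Candidates: f(-1) = -145/12; f(3/2) = -35/16; f(3) = -11/4; f(5) = 35/12.
The minimum over the interval is -145/12, attained at u = -1.

-145/12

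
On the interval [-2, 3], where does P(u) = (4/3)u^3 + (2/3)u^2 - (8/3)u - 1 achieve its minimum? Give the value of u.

Differentiating, P'(u) = 4u^2 + (4/3)u - 8/3; which vanishes at u = -1 and u = 2/3.
Compare values at every candidate in [-2, 3]: P(-2) = -11/3; P(-1) = 1; P(2/3) = -169/81; P(3) = 33.
So the minimum is P(-2) = -11/3.

-2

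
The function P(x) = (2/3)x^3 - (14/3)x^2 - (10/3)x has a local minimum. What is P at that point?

P'(x) = 2x^2 - (28/3)x - 10/3. Setting P'(x) = 0 gives x ∈ {-1/3, 5}.
Second-derivative test with P''(x) = 4x - 28/3: P''(-1/3) = -32/3 < 0 ⇒ local maximum; P''(5) = 32/3 > 0 ⇒ local minimum.
So the local minimum value is P(5) = -50.

-50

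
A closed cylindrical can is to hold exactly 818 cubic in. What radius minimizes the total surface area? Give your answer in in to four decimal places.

With radius r and height h, πr²h = 818 so h = 818/(πr²), and S(r) = 2πr² + 2πrh = 2πr² + 2·818/r.
S'(r) = 4πr − 2·818/r² = 0 ⇒ r³ = 818/(2π), so r ≈ 5.0682 and h = 2r ≈ 10.1365.
S''(r) = 4π + 4·818/r³ > 0, so this is the minimum; S ≈ 484.1910.

5.0682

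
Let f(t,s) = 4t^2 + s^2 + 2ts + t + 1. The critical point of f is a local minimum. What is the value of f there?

11/12

∂f/∂t = 8t + 2s + 1 = 0 and ∂f/∂s = 2t + 2s = 0, so (t, s) = (-1/6, 1/6).
The Hessian has f_{tt} = 8, f_{ss} = 2, f_{ts} = 2, giving D = 12 > 0 with f_{tt} > 0, so the point is a local minimum.
f(-1/6, 1/6) = 11/12.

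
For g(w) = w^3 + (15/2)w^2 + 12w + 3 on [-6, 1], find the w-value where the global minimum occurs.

-6

Differentiating, g'(w) = 3w^2 + 15w + 12; which vanishes at w = -4 and w = -1.
Candidates: g(-6) = -15,  g(-4) = 11,  g(-1) = -5/2,  g(1) = 47/2.
The minimum over the interval is -15, attained at w = -6.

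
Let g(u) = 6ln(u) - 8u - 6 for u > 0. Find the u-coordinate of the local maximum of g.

3/4

g'(u) = 6/u − 8 = 0 gives u = 3/4.
g''(u) = -6/u², which is negative for u > 0, so this is a local maximum.
g(3/4) = 6·ln(3/4) - 6 - 6 ≈ -13.7261.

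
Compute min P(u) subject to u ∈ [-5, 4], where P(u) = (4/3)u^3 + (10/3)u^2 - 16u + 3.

P'(u) = 4u^2 + (20/3)u - 16, which vanishes at u = -3 and u = 4/3.
Compare values at every candidate in [-5, 4]: P(-5) = -1/3, P(-3) = 45, P(4/3) = -749/81, P(4) = 233/3.
Hence the absolute minimum is -749/81 at u = 4/3.

-749/81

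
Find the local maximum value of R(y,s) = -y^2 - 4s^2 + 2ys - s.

∂R/∂y = -2y + 2s = 0 and ∂R/∂s = 2y - 8s - 1 = 0, so (y, s) = (-1/6, -1/6).
The Hessian has R_{yy} = -2, R_{ss} = -8, R_{ys} = 2, giving D = 12 > 0 with R_{yy} < 0, so the point is a local maximum.
R(-1/6, -1/6) = 1/12.

1/12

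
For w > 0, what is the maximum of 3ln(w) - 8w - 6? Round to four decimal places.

P'(w) = 3/w − 8 = 0 gives w = 3/8.
P''(w) = -3/w², which is negative for w > 0, so this is a local maximum.
P(3/8) = 3·ln(3/8) - 3 - 6 ≈ -11.9425.

-11.9425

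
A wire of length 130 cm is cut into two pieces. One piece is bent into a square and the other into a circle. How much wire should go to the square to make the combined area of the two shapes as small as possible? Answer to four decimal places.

Let x be the length used for the square. Square side x/4; circle radius (130−x)/(2π).
A(x) = (x/4)² + π·((130−x)/(2π))² = x²/16 + (130−x)²/(4π) for 0 ≤ x ≤ 130. A'(x) = x/8 − (130−x)/(2π) = 0 gives x = 4·130/(π+4) ≈ 72.8129.
A'' = 1/8 + 1/(2π) > 0, so this gives the minimum combined area; x ≈ 72.8129 cm to the square.

72.8129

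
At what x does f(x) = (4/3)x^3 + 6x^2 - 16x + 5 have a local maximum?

-4

f'(x) = 4x^2 + 12x - 16. Setting f'(x) = 0 gives x ∈ {-4, 1}.
Second-derivative test with f''(x) = 8x + 12: f''(-4) = -20 < 0 ⇒ local maximum; f''(1) = 20 > 0 ⇒ local minimum.
The local maximum is f(-4) = 239/3.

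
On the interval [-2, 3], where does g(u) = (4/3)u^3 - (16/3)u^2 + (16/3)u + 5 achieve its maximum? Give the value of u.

3

g'(u) = 4u^2 - (32/3)u + 16/3, which vanishes at u = 2/3 and u = 2.
Candidates: g(-2) = -113/3, g(2/3) = 533/81, g(2) = 5, g(3) = 9.
Hence the absolute maximum is 9 at u = 3.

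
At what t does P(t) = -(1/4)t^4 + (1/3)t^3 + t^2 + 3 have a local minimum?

Critical points: P'(t) = -t^3 + t^2 + 2t vanishes at t = -1, 0, 2.
Second-derivative test with P''(t) = -3t^2 + 2t + 2: P''(-1) = -3 < 0 ⇒ local maximum; P''(0) = 2 > 0 ⇒ local minimum; P''(2) = -6 < 0 ⇒ local maximum.
Thus P has its local minimum at t = 0, with value 3.

0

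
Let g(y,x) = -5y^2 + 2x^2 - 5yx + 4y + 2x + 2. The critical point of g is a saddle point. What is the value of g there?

∂g/∂y = -10y - 5x + 4 = 0 and ∂g/∂x = -5y + 4x + 2 = 0, so (y, x) = (2/5, 0).
The Hessian has g_{yy} = -10, g_{xx} = 4, g_{yx} = -5, giving D = -65 < 0, so the point is a saddle point.
g(2/5, 0) = 14/5.

14/5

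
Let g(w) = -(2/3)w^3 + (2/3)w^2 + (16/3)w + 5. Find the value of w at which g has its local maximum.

2

g'(w) = -2w^2 + (4/3)w + 16/3 = 0 at w = -4/3, 2.
Second-derivative test with g''(w) = -4w + 4/3: g''(-4/3) = 20/3 > 0 ⇒ local minimum; g''(2) = -20/3 < 0 ⇒ local maximum.
The local maximum is g(2) = 13.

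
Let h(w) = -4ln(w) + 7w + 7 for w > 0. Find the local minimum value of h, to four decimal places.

13.2385

h'(w) = -4/w + 7 = 0 gives w = 4/7.
h''(w) = 4/w², which is positive for w > 0, so this is a local minimum.
h(4/7) = -4·ln(4/7) + 4 + 7 ≈ 13.2385.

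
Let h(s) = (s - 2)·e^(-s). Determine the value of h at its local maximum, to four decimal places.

h'(s) = 1·e^(-s) + (s - 2)·(-1)·e^(-s) = (-s + 3)·e^(-s). Since e^(-s) > 0, the only critical point is s = 3.
h''(3) has the same sign as -1 < 0, so this is a local maximum.
h(3) = (1)·e^(-3) ≈ 0.0498.

0.0498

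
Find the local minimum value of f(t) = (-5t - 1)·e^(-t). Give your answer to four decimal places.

Differentiating with the product rule gives f'(t) = (5t - 4)·e^(-t). Since e^(-t) > 0, the only critical point is t = 4/5.
f''(4/5) has the same sign as 5 > 0, so this is a local minimum.
f(4/5) = (-5)·e^(-4/5) ≈ -2.2466.

-2.2466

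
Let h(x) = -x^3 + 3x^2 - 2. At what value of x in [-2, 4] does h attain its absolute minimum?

h'(x) = -3x^2 + 6x, which vanishes at x = 0 and x = 2.
Candidates: h(-2) = 18, h(0) = -2, h(2) = 2, h(4) = -18.
Hence the absolute minimum is -18 at x = 4.

4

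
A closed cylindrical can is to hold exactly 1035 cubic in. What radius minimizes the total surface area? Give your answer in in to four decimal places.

5.4818

With radius r and height h, πr²h = 1035 so h = 1035/(πr²), and S(r) = 2πr² + 2πrh = 2πr² + 2·1035/r.
S'(r) = 4πr − 2·1035/r² = 0 ⇒ r³ = 1035/(2π), so r ≈ 5.4818 and h = 2r ≈ 10.9635.
S''(r) = 4π + 4·1035/r³ > 0, so this is the minimum; S ≈ 566.4237.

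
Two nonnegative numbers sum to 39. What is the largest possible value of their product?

With x + y = 39, the product is P(x) = x(39 − x).
P'(x) = 39 − 2x = 0 gives x = 39/2; P'' = −2 < 0, so this is the maximum.
P = 39/2·39/2 = 1521/4.

1521/4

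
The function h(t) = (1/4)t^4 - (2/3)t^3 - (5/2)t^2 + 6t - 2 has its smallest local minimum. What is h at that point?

-44/3

Critical points: h'(t) = t^3 - 2t^2 - 5t + 6 vanishes at t = -2, 1, 3.
Since h''(t) = 3t^2 - 4t - 5, we get h''(-2) = 15 > 0 ⇒ local minimum; h''(1) = -6 < 0 ⇒ local maximum; h''(3) = 10 > 0 ⇒ local minimum.
Thus h has its smallest local minimum at t = -2, with value -44/3.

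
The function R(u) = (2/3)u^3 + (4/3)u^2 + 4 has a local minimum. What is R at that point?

4

R'(u) = 2u^2 + (8/3)u. Setting R'(u) = 0 gives u ∈ {-4/3, 0}.
R''(u) = 4u + 8/3. R''(-4/3) = -8/3 < 0 ⇒ local maximum; R''(0) = 8/3 > 0 ⇒ local minimum.
The local minimum is R(0) = 4.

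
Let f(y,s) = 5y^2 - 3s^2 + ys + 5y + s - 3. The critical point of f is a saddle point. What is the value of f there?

∂f/∂y = 10y + s + 5 = 0 and ∂f/∂s = y - 6s + 1 = 0, so (y, s) = (-31/61, 5/61).
The Hessian has f_{yy} = 10, f_{ss} = -6, f_{ys} = 1, giving D = -61 < 0, so the point is a saddle point.
f(-31/61, 5/61) = -258/61.

-258/61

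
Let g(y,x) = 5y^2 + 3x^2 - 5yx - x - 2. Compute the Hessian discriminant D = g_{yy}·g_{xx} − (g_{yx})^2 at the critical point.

35

∂g/∂y = 10y - 5x = 0 and ∂g/∂x = -5y + 6x - 1 = 0, so (y, x) = (1/7, 2/7).
The Hessian has g_{yy} = 10, g_{xx} = 6, g_{yx} = -5, giving D = 35 > 0 with g_{yy} > 0, so the point is a local minimum.
D = (10)·(6) − (-5)^2 = 35.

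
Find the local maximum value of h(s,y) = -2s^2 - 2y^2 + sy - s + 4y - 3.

-1

∂h/∂s = -4s + y - 1 = 0 and ∂h/∂y = s - 4y + 4 = 0, so (s, y) = (0, 1).
The Hessian has h_{ss} = -4, h_{yy} = -4, h_{sy} = 1, giving D = 15 > 0 with h_{ss} < 0, so the point is a local maximum.
h(0, 1) = -1.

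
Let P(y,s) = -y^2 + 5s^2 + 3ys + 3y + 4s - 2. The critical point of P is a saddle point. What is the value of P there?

∂P/∂y = -2y + 3s + 3 = 0 and ∂P/∂s = 3y + 10s + 4 = 0, so (y, s) = (18/29, -17/29).
The Hessian has P_{yy} = -2, P_{ss} = 10, P_{ys} = 3, giving D = -29 < 0, so the point is a saddle point.
P(18/29, -17/29) = -65/29.

-65/29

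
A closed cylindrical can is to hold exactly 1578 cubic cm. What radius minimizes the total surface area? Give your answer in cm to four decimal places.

With radius r and height h, πr²h = 1578 so h = 1578/(πr²), and S(r) = 2πr² + 2πrh = 2πr² + 2·1578/r.
S'(r) = 4πr − 2·1578/r² = 0 ⇒ r³ = 1578/(2π), so r ≈ 6.3092 and h = 2r ≈ 12.6184.
S''(r) = 4π + 4·1578/r³ > 0, so this is the minimum; S ≈ 750.3304.

6.3092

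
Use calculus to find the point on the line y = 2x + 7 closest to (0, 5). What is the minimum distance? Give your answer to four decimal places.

Minimize D(x)^2 = (x + 0)^2 + (2x + 2)^2.
d/dx[D^2] = 2(x + 0) + 2·2·(2x + 2) = 0 ⇒ x = -4/5.
Then y = 27/5 and the distance is √(4/5) ≈ 0.8944.

0.8944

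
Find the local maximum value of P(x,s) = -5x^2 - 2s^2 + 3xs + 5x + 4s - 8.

∂P/∂x = -10x + 3s + 5 = 0 and ∂P/∂s = 3x - 4s + 4 = 0, so (x, s) = (32/31, 55/31).
The Hessian has P_{xx} = -10, P_{ss} = -4, P_{xs} = 3, giving D = 31 > 0 with P_{xx} < 0, so the point is a local maximum.
P(32/31, 55/31) = -58/31.

-58/31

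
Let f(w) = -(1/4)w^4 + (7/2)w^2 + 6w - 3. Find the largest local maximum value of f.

105/4

f'(w) = -w^3 + 7w + 6 = 0 at w = -2, -1, 3.
Since f''(w) = -3w^2 + 7, we get f''(-2) = -5 < 0 ⇒ local maximum; f''(-1) = 4 > 0 ⇒ local minimum; f''(3) = -20 < 0 ⇒ local maximum.
Thus f has its largest local maximum at w = 3, with value 105/4.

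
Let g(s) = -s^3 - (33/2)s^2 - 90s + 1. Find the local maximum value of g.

g'(s) = -3s^2 - 33s - 90. Setting g'(s) = 0 gives s ∈ {-6, -5}.
g''(s) = -6s - 33. g''(-6) = 3 > 0 ⇒ local minimum; g''(-5) = -3 < 0 ⇒ local maximum.
The local maximum is g(-5) = 327/2.

327/2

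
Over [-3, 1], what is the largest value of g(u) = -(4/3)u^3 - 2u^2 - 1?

17

The derivative is -4u^2 - 4u, which vanishes at u = -1 and u = 0.
Candidates: g(-3) = 17; g(-1) = -5/3; g(0) = -1; g(1) = -13/3.
Hence the absolute maximum is 17 at u = -3.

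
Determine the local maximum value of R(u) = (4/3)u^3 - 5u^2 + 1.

R'(u) = 4u^2 - 10u = 0 at u = 0, 5/2.
Second-derivative test with R''(u) = 8u - 10: R''(0) = -10 < 0 ⇒ local maximum; R''(5/2) = 10 > 0 ⇒ local minimum.
The local maximum is R(0) = 1.

1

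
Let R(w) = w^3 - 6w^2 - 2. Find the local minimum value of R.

-34

R'(w) = 3w^2 - 12w. Setting R'(w) = 0 gives w ∈ {0, 4}.
Since R''(w) = 6w - 12, we get R''(0) = -12 < 0 ⇒ local maximum; R''(4) = 12 > 0 ⇒ local minimum.
Thus R has its local minimum at w = 4, with value -34.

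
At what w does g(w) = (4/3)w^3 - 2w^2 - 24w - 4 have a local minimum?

3

Critical points: g'(w) = 4w^2 - 4w - 24 vanishes at w = -2, 3.
Since g''(w) = 8w - 4, we get g''(-2) = -20 < 0 ⇒ local maximum; g''(3) = 20 > 0 ⇒ local minimum.
So the local minimum value is g(3) = -58.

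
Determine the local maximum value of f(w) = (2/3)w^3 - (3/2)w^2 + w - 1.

Critical points: f'(w) = 2w^2 - 3w + 1 vanishes at w = 1/2, 1.
f''(w) = 4w - 3. f''(1/2) = -1 < 0 ⇒ local maximum; f''(1) = 1 > 0 ⇒ local minimum.
So the local maximum value is f(1/2) = -19/24.

-19/24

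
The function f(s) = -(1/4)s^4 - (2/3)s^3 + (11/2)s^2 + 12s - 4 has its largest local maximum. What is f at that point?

f'(s) = -s^3 - 2s^2 + 11s + 12. Setting f'(s) = 0 gives s ∈ {-4, -1, 3}.
f''(s) = -3s^2 - 4s + 11. f''(-4) = -21 < 0 ⇒ local maximum; f''(-1) = 12 > 0 ⇒ local minimum; f''(3) = -28 < 0 ⇒ local maximum.
Thus f has its largest local maximum at s = 3, with value 173/4.

173/4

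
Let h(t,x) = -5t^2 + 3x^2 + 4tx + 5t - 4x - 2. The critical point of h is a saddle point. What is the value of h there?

-77/76

∂h/∂t = -10t + 4x + 5 = 0 and ∂h/∂x = 4t + 6x - 4 = 0, so (t, x) = (23/38, 5/19).
The Hessian has h_{tt} = -10, h_{xx} = 6, h_{tx} = 4, giving D = -76 < 0, so the point is a saddle point.
h(23/38, 5/19) = -77/76.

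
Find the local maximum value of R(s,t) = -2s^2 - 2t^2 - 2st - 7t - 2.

37/6

∂R/∂s = -4s - 2t = 0 and ∂R/∂t = -2s - 4t - 7 = 0, so (s, t) = (7/6, -7/3).
The Hessian has R_{ss} = -4, R_{tt} = -4, R_{st} = -2, giving D = 12 > 0 with R_{ss} < 0, so the point is a local maximum.
R(7/6, -7/3) = 37/6.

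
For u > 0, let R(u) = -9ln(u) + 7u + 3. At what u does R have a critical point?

9/7

R'(u) = -9/u + 7 = 0 gives u = 9/7.
R''(u) = 9/u², which is positive for u > 0, so this is a local minimum.
R(9/7) = -9·ln(9/7) + 9 + 3 ≈ 9.7382.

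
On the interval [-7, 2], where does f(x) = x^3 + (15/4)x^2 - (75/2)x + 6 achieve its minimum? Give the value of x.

f'(x) = 3x^2 + (15/2)x - 75/2, whose only zero in [-7, 2] is x = -5.
Compare values at every candidate in [-7, 2]: f(-7) = 437/4,  f(-5) = 649/4,  f(2) = -46.
Hence the absolute minimum is -46 at x = 2.

2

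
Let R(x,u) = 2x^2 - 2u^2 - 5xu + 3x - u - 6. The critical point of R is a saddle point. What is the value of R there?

-277/41

∂R/∂x = 4x - 5u + 3 = 0 and ∂R/∂u = -5x - 4u - 1 = 0, so (x, u) = (-17/41, 11/41).
The Hessian has R_{xx} = 4, R_{uu} = -4, R_{xu} = -5, giving D = -41 < 0, so the point is a saddle point.
R(-17/41, 11/41) = -277/41.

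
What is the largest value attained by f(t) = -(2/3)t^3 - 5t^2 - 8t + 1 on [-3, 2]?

Differentiating, f'(t) = -2t^2 - 10t - 8; whose only zero in [-3, 2] is t = -1.
Candidates: f(-3) = -2; f(-1) = 14/3; f(2) = -121/3.
So the maximum is f(-1) = 14/3.

14/3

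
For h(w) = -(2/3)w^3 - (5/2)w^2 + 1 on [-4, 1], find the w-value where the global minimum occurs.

Differentiating, h'(w) = -2w^2 - 5w; which vanishes at w = -5/2 and w = 0.
Compare values at every candidate in [-4, 1]: h(-4) = 11/3, h(-5/2) = -101/24, h(0) = 1, h(1) = -13/6.
The minimum over the interval is -101/24, attained at w = -5/2.

-5/2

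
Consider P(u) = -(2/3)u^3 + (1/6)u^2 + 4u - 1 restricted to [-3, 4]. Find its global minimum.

Differentiating, P'(u) = -2u^2 + (1/3)u + 4; which vanishes at u = -4/3 and u = 3/2.
Candidates: P(-3) = 13/2,  P(-4/3) = -361/81,  P(3/2) = 25/8,  P(4) = -25.
The minimum over the interval is -25, attained at u = 4.

-25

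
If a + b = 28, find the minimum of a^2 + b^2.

392

With a + b = 28, a^2 + b^2 = a^2 + (28 − a)^2.
The derivative 2a − 2(28 − a) = 4a − 56 vanishes at a = 14; second derivative 4 > 0, a minimum.
The minimum is 2·(14)^2 = 392.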